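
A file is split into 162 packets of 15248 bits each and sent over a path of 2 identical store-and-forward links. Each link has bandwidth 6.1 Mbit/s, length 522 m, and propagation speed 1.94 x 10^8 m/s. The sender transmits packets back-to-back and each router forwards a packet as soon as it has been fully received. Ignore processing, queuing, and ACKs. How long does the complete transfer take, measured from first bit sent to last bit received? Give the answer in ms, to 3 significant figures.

Per-hop transmission t_tx = L/R = 15248/6100000 = 2.49967 ms.
Per-hop propagation t_prop = 522/194000000 = 0.00269072 ms.
Pipeline fill: first packet needs 2·t_tx to clear all hops; remaining 161 packets each add one t_tx.
Total = (2+162-1)·t_tx + 2·t_prop = 163·2.49967 + 2·0.00269072 = 407 ms.

407 ms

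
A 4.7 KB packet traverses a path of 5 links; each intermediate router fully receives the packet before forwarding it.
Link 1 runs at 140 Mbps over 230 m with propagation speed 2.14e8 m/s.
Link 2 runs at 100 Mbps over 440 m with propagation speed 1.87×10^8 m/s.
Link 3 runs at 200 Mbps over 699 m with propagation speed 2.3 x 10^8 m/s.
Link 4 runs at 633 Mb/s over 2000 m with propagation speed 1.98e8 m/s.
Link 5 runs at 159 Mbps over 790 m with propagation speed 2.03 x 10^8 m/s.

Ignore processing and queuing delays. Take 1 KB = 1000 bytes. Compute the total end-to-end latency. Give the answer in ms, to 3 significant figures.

L = 37600 bits.
Transmission delays (L/R per hop): 0.268571, 0.376, 0.188, 0.0593997, 0.236478 ms; sum = 1.12845 ms.
Propagation delays (d/s per hop): 0.00107477, 0.00235294, 0.00303913, 0.010101, 0.00389163 ms; sum = 0.0204595 ms.
End-to-end = 1.15 ms.

1.15 ms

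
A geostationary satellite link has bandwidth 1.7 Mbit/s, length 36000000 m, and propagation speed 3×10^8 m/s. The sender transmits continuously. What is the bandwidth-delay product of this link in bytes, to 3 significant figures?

Propagation delay = 36000000 / 300000000 = 0.12 s.
BDP = R × t_prop = 1700000 × 0.12 = 204000 bits.
In bytes: 204000/8 = 25500 bytes.

25500 bytes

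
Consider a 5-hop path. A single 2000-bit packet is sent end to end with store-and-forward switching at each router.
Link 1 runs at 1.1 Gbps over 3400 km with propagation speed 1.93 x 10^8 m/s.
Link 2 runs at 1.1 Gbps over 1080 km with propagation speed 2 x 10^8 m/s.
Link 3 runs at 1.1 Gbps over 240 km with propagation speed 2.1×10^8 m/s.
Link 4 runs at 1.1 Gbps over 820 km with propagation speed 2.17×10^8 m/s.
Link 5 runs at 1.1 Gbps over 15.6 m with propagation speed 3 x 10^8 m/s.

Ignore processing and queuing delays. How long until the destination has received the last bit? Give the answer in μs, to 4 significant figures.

Transmission delay per hop = L/R = 2000/1100000000 = 1.81818 μs; 5 hops → 9.09091 μs.
Propagation delays (d/s per hop): 17616.6, 5400, 1142.86, 3778.8, 0.052 μs; sum = 27938.3 μs.
End-to-end = 27950 μs.

27950 μs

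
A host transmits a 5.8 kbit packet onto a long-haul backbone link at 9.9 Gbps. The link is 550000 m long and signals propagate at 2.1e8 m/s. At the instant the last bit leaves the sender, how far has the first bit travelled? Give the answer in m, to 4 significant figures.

123.0 m

t_tx = L/R = 5800/9900000000 = 5.85859e-07 s.
Distance = s × t_tx = 210000000 × 5.85859e-07 = 123.0 m.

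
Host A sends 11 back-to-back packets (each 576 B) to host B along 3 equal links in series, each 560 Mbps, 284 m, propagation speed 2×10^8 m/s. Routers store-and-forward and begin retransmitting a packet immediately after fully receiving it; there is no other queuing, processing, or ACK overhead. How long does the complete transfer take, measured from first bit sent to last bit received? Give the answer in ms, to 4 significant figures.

0.1112 ms

Per-hop transmission t_tx = L/R = 4608/560000000 = 0.00822857 ms.
Per-hop propagation t_prop = 284/200000000 = 0.00142 ms.
Pipeline fill: first packet needs 3·t_tx to clear all hops; remaining 10 packets each add one t_tx.
Total = (3+11-1)·t_tx + 3·t_prop = 13·0.00822857 + 3·0.00142 = 0.1112 ms.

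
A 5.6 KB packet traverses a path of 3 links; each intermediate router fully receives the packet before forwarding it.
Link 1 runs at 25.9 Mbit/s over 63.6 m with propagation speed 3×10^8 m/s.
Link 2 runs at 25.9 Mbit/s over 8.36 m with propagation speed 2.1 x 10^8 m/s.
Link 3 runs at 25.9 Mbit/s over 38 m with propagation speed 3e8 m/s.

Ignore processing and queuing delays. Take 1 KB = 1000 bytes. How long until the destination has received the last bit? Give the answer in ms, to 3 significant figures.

L = 44800 bits.
Transmission delay per hop = L/R = 44800/25900000 = 1.72973 ms; 3 hops → 5.18919 ms.
Propagation delays (d/s per hop): 0.000212, 3.98095e-05, 0.000126667 ms; sum = 0.000378476 ms.
End-to-end = 5.19 ms.

5.19 ms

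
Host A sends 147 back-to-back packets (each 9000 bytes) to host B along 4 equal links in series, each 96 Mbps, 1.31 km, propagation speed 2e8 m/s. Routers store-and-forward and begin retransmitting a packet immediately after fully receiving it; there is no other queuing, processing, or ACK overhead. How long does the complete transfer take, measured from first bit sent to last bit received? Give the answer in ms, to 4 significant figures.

Per-hop transmission t_tx = L/R = 72000/96000000 = 0.75 ms.
Per-hop propagation t_prop = 1310/200000000 = 0.00655 ms.
Pipeline fill: first packet needs 4·t_tx to clear all hops; remaining 146 packets each add one t_tx.
Total = (4+147-1)·t_tx + 4·t_prop = 150·0.75 + 4·0.00655 = 112.5 ms.

112.5 ms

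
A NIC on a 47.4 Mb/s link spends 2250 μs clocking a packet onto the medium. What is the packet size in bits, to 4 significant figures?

106700 bits

L = R × t_tx = 47400000 b/s × 0.00225 s = 106650 bits.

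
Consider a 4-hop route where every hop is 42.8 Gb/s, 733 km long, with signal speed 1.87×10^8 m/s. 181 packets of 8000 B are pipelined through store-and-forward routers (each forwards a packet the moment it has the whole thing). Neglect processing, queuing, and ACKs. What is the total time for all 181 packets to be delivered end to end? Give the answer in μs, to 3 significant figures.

Per-hop transmission t_tx = L/R = 64000/42800000000 = 1.49533 μs.
Per-hop propagation t_prop = 733000/187000000 = 3919.79 μs.
Pipeline fill: first packet needs 4·t_tx to clear all hops; remaining 180 packets each add one t_tx.
Total = (4+181-1)·t_tx + 4·t_prop = 184·1.49533 + 4·3919.79 = 16000 μs.

16000 μs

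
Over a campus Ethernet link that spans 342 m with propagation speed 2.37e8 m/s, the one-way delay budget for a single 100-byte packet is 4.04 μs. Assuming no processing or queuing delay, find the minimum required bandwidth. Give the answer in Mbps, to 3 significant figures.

308 Mbps

L = 800 bits.
Propagation delay = 342 / 237000000 = 1.44304 μs.
Transmission budget = 4.04 − 1.44304 = 2.59696 μs.
R ≥ L / t_tx = 800 bits / 2.59696e-06 s = 308 Mbps.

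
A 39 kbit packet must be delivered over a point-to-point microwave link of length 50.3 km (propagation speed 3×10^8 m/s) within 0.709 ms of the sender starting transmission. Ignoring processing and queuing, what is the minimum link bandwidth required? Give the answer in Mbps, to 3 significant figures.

Propagation delay = 50300 / 300000000 = 0.167667 ms.
Transmission budget = 0.709 − 0.167667 = 0.541333 ms.
R ≥ L / t_tx = 39000 bits / 0.000541333 s = 72.0 Mbps.

72.0 Mbps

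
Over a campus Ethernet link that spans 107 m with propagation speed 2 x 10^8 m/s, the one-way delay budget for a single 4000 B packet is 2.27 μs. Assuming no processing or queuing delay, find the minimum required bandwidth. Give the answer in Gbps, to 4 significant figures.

L = 32000 bits.
Propagation delay = 107 / 200000000 = 0.535 μs.
Transmission budget = 2.27 − 0.535 = 1.735 μs.
R ≥ L / t_tx = 32000 bits / 1.735e-06 s = 18.44 Gbps.

18.44 Gbps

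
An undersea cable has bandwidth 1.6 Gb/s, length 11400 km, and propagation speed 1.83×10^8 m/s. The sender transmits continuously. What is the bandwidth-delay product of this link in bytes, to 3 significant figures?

Propagation delay = 11400000 / 183000000 = 0.0622951 s.
BDP = R × t_prop = 1600000000 × 0.0622951 = 99672100 bits.
In bytes: 99672100/8 = 12500000 bytes.

12500000 bytes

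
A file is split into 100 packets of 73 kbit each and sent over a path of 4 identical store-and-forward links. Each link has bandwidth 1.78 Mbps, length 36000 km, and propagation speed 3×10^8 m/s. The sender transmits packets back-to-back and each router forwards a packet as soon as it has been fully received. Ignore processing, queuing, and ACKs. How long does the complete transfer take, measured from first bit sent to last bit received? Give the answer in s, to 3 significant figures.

Per-hop transmission t_tx = L/R = 73000/1780000 = 0.0410112 s.
Per-hop propagation t_prop = 36000000/300000000 = 0.12 s.
Pipeline fill: first packet needs 4·t_tx to clear all hops; remaining 99 packets each add one t_tx.
Total = (4+100-1)·t_tx + 4·t_prop = 103·0.0410112 + 4·0.12 = 4.70 s.

4.70 s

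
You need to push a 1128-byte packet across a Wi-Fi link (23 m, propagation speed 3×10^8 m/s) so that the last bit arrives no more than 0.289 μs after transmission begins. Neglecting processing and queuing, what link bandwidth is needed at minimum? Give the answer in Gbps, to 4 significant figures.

42.50 Gbps

L = 9024 bits.
Propagation delay = 23 / 300000000 = 0.0766667 μs.
Transmission budget = 0.289 − 0.0766667 = 0.212333 μs.
R ≥ L / t_tx = 9024 bits / 2.12333e-07 s = 42.50 Gbps.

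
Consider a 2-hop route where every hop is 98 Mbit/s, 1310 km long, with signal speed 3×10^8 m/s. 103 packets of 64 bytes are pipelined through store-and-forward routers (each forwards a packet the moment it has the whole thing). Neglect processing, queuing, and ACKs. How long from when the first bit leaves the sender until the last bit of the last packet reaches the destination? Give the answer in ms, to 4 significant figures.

9.277 ms

Per-hop transmission t_tx = L/R = 512/98000000 = 0.00522449 ms.
Per-hop propagation t_prop = 1310000/300000000 = 4.36667 ms.
Pipeline fill: first packet needs 2·t_tx to clear all hops; remaining 102 packets each add one t_tx.
Total = (2+103-1)·t_tx + 2·t_prop = 104·0.00522449 + 2·4.36667 = 9.277 ms.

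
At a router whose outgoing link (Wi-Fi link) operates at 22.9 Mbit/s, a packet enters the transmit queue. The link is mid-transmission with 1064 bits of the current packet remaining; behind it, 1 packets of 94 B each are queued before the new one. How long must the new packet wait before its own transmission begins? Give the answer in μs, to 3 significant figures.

Each queued packet: L/R = 752/22900000 = 32.8384 μs.
1 queued → 32.8384 μs.
Plus remaining 1064 bits of current packet: 46.4629 μs.
Queuing delay = 79.3 μs.

79.3 μs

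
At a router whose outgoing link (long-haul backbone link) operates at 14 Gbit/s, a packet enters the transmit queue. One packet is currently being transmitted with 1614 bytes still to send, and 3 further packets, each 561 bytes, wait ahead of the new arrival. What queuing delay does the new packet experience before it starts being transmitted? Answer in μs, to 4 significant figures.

Each queued packet: L/R = 4488/14000000000 = 0.320571 μs.
3 queued → 0.961714 μs.
Plus remaining 12912 bits of current packet: 0.922286 μs.
Queuing delay = 1.884 μs.

1.884 μs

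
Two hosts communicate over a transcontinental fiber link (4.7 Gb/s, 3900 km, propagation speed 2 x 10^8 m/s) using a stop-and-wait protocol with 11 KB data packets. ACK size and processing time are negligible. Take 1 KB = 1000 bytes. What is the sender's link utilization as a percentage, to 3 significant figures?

0.0480 %

t_tx = L/R = 88000/4700000000 = 1.87234e-05 s.
t_prop = 3900000/200000000 = 0.0195 s; RTT = 0.039 s.
Cycle = t_tx + RTT = 0.0390187 s.
Utilization = t_tx / cycle = 1.87234e-05/0.0390187 = 0.0480 %.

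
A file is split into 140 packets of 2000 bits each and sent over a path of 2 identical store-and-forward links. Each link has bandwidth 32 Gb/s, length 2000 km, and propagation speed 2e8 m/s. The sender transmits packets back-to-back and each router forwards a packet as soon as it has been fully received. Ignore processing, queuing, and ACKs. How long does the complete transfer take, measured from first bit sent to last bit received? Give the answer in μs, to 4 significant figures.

Per-hop transmission t_tx = L/R = 2000/32000000000 = 0.0625 μs.
Per-hop propagation t_prop = 2000000/200000000 = 10000 μs.
Pipeline fill: first packet needs 2·t_tx to clear all hops; remaining 139 packets each add one t_tx.
Total = (2+140-1)·t_tx + 2·t_prop = 141·0.0625 + 2·10000 = 20010 μs.

20010 μs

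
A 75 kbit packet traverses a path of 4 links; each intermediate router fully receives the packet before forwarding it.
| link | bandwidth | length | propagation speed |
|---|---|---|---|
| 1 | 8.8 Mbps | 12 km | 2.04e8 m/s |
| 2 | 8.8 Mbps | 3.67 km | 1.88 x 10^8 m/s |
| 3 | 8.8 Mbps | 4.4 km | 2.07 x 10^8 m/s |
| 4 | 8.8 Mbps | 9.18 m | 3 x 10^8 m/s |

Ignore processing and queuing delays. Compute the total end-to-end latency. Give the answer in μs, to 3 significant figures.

34200 μs

L = 75000 bits.
Transmission delay per hop = L/R = 75000/8800000 = 8522.73 μs; 4 hops → 34090.9 μs.
Propagation delays (d/s per hop): 58.8235, 19.5213, 21.256, 0.0306 μs; sum = 99.6314 μs.
End-to-end = 34200 μs.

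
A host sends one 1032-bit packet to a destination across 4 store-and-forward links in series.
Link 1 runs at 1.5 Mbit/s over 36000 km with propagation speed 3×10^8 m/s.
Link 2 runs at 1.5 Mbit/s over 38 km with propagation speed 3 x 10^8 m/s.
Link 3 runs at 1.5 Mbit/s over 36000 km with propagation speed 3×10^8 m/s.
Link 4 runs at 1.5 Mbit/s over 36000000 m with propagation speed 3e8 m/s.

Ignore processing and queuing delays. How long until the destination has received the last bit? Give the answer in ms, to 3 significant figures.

363 ms

Transmission delay per hop = L/R = 1032/1500000 = 0.688 ms; 4 hops → 2.752 ms.
Propagation delays (d/s per hop): 120, 0.126667, 120, 120 ms; sum = 360.127 ms.
End-to-end = 363 ms.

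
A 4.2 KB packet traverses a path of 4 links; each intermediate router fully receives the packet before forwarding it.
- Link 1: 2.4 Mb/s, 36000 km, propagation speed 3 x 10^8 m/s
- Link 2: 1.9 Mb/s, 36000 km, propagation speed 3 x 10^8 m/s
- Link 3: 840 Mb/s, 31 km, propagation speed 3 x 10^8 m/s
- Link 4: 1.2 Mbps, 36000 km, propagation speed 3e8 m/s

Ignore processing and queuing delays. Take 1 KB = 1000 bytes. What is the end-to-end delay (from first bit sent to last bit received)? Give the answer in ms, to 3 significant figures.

L = 33600 bits.
Transmission delays (L/R per hop): 14, 17.6842, 0.04, 28 ms; sum = 59.7242 ms.
Propagation delays (d/s per hop): 120, 120, 0.103333, 120 ms; sum = 360.103 ms.
End-to-end = 420 ms.

420 ms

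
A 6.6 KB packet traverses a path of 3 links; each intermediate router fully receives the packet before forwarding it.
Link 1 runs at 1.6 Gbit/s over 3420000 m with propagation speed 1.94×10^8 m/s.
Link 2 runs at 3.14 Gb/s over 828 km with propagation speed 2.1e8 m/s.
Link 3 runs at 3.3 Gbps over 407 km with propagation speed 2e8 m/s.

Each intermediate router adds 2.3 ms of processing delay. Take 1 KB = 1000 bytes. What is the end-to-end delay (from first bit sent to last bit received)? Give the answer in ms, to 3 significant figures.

28.3 ms

L = 52800 bits.
Transmission delays (L/R per hop): 0.033, 0.0168153, 0.016 ms; sum = 0.0658153 ms.
Propagation delays (d/s per hop): 17.6289, 3.94286, 2.035 ms; sum = 23.6067 ms.
Processing at 2 router(s): 2 × 2.3 ms = 4.6 ms.
End-to-end = 28.3 ms.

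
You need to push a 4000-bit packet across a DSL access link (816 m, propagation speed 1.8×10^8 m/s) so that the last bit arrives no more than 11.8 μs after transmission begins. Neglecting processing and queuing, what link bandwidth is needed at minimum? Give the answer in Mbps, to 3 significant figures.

Propagation delay = 816 / 180000000 = 4.53333 μs.
Transmission budget = 11.8 − 4.53333 = 7.26667 μs.
R ≥ L / t_tx = 4000 bits / 7.26667e-06 s = 550 Mbps.

550 Mbps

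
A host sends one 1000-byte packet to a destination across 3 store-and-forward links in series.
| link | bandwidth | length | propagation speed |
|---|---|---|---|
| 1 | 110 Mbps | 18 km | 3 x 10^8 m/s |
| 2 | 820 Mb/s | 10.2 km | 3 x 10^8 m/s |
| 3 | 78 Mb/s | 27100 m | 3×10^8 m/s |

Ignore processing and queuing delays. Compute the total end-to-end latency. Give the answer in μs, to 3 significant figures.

369 μs

L = 1000 × 8 = 8000 bits.
Transmission delays (L/R per hop): 72.7273, 9.7561, 102.564 μs; sum = 185.047 μs.
Propagation delays (d/s per hop): 60, 34, 90.3333 μs; sum = 184.333 μs.
End-to-end = 369 μs.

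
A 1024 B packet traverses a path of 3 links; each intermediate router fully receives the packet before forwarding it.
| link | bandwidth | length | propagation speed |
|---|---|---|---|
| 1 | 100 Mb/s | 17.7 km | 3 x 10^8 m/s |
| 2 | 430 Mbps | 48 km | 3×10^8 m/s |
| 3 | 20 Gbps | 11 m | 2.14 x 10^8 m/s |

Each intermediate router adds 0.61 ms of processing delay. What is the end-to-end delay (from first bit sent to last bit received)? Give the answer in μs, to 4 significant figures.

L = 1024 × 8 = 8192 bits.
Transmission delays (L/R per hop): 81.92, 19.0512, 0.4096 μs; sum = 101.381 μs.
Propagation delays (d/s per hop): 59, 160, 0.0514019 μs; sum = 219.051 μs.
Processing at 2 router(s): 2 × 0.61 ms = 1220 μs.
End-to-end = 1540 μs.

1540 μs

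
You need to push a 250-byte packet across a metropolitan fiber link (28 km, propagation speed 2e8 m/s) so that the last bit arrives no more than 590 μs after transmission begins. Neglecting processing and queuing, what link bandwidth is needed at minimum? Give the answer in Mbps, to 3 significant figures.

L = 2000 bits.
Propagation delay = 28000 / 200000000 = 140 μs.
Transmission budget = 590 − 140 = 450 μs.
R ≥ L / t_tx = 2000 bits / 0.00045 s = 4.44 Mbps.

4.44 Mbps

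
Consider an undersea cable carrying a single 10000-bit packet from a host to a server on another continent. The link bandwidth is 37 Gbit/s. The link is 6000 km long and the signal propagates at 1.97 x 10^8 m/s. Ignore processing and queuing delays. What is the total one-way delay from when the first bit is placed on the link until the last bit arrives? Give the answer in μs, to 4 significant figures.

Transmission delay = L/R = 10000 / 37000000000 = 0.27027 μs.
Propagation delay = d/s = 6000000 m / 197000000 m/s = 30456.9 μs.
Total = 30460 μs.

30460 μs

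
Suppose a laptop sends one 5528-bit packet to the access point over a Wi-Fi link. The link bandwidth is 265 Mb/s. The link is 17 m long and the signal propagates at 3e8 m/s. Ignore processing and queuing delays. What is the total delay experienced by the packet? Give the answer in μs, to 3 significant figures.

20.9 μs

Transmission delay = L/R = 5528 / 265000000 = 20.8604 μs.
Propagation delay = d/s = 17 m / 300000000 m/s = 0.0566667 μs.
Total = 20.9 μs.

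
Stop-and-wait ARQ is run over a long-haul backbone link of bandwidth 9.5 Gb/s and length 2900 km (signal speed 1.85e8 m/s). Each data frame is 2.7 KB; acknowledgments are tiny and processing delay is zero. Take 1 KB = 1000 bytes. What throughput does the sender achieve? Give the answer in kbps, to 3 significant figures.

t_tx = L/R = 21600/9500000000 = 2.27368e-06 s.
t_prop = 2900000/185000000 = 0.0156757 s; RTT = 0.0313514 s.
Cycle = t_tx + RTT = 0.0313536 s.
Throughput = L / cycle = 21600 / 0.0313536 = 689 kbps.

689 kbps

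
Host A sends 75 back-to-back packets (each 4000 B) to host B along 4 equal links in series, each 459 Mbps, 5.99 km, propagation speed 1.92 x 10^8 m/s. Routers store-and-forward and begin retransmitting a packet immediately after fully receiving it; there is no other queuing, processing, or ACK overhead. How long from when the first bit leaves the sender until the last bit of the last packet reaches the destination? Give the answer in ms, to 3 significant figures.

5.56 ms

Per-hop transmission t_tx = L/R = 32000/459000000 = 0.0697168 ms.
Per-hop propagation t_prop = 5990/192000000 = 0.0311979 ms.
Pipeline fill: first packet needs 4·t_tx to clear all hops; remaining 74 packets each add one t_tx.
Total = (4+75-1)·t_tx + 4·t_prop = 78·0.0697168 + 4·0.0311979 = 5.56 ms.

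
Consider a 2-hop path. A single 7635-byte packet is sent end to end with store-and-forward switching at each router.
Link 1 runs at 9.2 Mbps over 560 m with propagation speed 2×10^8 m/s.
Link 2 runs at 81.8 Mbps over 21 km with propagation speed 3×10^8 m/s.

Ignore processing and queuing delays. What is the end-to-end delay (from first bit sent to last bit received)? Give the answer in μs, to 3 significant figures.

L = 7635 × 8 = 61080 bits.
Transmission delays (L/R per hop): 6639.13, 746.699 μs; sum = 7385.83 μs.
Propagation delays (d/s per hop): 2.8, 70 μs; sum = 72.8 μs.
End-to-end = 7460 μs.

7460 μs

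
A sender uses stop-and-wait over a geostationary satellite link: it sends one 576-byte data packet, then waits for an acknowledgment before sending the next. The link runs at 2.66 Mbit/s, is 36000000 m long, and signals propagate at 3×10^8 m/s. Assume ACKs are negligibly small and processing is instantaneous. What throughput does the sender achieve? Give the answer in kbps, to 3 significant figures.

t_tx = L/R = 4608/2660000 = 0.00173233 s.
t_prop = 36000000/300000000 = 0.12 s; RTT = 0.24 s.
Cycle = t_tx + RTT = 0.241732 s.
Throughput = L / cycle = 4608 / 0.241732 = 19.1 kbps.

19.1 kbps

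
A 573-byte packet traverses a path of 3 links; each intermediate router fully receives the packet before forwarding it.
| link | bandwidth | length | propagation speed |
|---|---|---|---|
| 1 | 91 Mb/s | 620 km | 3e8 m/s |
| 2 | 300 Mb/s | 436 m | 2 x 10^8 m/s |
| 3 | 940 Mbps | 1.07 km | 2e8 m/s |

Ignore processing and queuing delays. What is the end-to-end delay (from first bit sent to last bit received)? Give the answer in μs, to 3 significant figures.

2140 μs

L = 573 × 8 = 4584 bits.
Transmission delays (L/R per hop): 50.3736, 15.28, 4.8766 μs; sum = 70.5302 μs.
Propagation delays (d/s per hop): 2066.67, 2.18, 5.35 μs; sum = 2074.2 μs.
End-to-end = 2140 μs.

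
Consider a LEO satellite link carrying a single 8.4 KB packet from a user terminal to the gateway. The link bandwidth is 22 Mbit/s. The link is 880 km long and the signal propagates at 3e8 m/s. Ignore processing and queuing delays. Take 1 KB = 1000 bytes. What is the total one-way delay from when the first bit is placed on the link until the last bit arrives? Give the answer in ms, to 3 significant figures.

L = 67200 bits.
Transmission delay = L/R = 67200 / 22000000 = 3.05455 ms.
Propagation delay = d/s = 880000 m / 300000000 m/s = 2.93333 ms.
Total = 5.99 ms.

5.99 ms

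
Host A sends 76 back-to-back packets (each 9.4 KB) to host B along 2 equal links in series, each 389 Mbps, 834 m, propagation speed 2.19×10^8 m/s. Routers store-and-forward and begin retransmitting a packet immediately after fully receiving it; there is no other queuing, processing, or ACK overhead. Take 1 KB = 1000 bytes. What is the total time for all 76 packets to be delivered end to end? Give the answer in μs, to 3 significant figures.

14900 μs

Per-hop transmission t_tx = L/R = 75200/389000000 = 193.316 μs.
Per-hop propagation t_prop = 834/219000000 = 3.80822 μs.
Pipeline fill: first packet needs 2·t_tx to clear all hops; remaining 75 packets each add one t_tx.
Total = (2+76-1)·t_tx + 2·t_prop = 77·193.316 + 2·3.80822 = 14900 μs.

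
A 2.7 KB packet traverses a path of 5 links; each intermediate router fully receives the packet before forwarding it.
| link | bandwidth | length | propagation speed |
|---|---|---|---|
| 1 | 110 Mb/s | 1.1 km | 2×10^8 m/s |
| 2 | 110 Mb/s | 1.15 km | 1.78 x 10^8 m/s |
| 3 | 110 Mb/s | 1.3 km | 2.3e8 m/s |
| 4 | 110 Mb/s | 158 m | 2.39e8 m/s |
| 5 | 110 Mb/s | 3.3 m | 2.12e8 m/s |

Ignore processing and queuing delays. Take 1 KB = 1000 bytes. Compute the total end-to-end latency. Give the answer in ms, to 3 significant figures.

1.00 ms

L = 21600 bits.
Transmission delay per hop = L/R = 21600/110000000 = 0.196364 ms; 5 hops → 0.981818 ms.
Propagation delays (d/s per hop): 0.0055, 0.00646067, 0.00565217, 0.000661088, 1.5566e-05 ms; sum = 0.0182895 ms.
End-to-end = 1.00 ms.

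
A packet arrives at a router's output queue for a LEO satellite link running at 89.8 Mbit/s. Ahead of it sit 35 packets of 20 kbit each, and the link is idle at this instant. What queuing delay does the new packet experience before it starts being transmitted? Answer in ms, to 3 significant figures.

Each queued packet: L/R = 20000/89800000 = 0.222717 ms.
35 queued → 7.7951 ms.
Queuing delay = 7.80 ms.

7.80 ms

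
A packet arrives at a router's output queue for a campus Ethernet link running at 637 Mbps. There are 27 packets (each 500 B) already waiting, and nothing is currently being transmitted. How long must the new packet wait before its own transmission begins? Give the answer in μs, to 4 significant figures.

169.5 μs

Each queued packet: L/R = 4000/637000000 = 6.27943 μs.
27 queued → 169.545 μs.
Queuing delay = 169.5 μs.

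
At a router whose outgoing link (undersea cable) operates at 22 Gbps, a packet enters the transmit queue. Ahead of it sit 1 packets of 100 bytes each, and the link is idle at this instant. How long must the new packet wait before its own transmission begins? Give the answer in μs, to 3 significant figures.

Each queued packet: L/R = 800/22000000000 = 0.0363636 μs.
1 queued → 0.0363636 μs.
Queuing delay = 0.0364 μs.

0.0364 μs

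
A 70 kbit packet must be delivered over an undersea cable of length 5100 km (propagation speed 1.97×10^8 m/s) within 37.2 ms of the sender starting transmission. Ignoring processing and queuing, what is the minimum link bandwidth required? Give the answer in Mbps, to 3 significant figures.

Propagation delay = 5100000 / 197000000 = 25.8883 ms.
Transmission budget = 37.2 − 25.8883 = 11.3117 ms.
R ≥ L / t_tx = 70000 bits / 0.0113117 s = 6.19 Mbps.

6.19 Mbps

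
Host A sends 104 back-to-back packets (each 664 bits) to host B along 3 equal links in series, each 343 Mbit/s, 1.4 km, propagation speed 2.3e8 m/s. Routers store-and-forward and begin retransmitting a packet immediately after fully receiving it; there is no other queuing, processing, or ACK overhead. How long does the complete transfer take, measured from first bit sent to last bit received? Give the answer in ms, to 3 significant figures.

Per-hop transmission t_tx = L/R = 664/343000000 = 0.00193586 ms.
Per-hop propagation t_prop = 1400/2.3e+08 = 0.00608696 ms.
Pipeline fill: first packet needs 3·t_tx to clear all hops; remaining 103 packets each add one t_tx.
Total = (3+104-1)·t_tx + 3·t_prop = 106·0.00193586 + 3·0.00608696 = 0.223 ms.

0.223 ms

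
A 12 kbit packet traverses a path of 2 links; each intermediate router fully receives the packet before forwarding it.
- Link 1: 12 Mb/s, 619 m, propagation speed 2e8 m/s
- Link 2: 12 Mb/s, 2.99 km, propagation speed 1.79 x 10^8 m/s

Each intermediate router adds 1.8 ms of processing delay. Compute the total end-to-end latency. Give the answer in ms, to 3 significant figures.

3.82 ms

L = 12000 bits.
Transmission delay per hop = L/R = 12000/12000000 = 1 ms; 2 hops → 2 ms.
Propagation delays (d/s per hop): 0.003095, 0.0167039 ms; sum = 0.0197989 ms.
Processing at 1 router(s): 1 × 1.8 ms = 1.8 ms.
End-to-end = 3.82 ms.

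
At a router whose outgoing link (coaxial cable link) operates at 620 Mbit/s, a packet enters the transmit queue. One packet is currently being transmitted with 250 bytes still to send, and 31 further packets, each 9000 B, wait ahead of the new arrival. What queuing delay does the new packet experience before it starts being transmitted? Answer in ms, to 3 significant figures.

3.60 ms

Each queued packet: L/R = 72000/620000000 = 0.116129 ms.
31 queued → 3.6 ms.
Plus remaining 2000 bits of current packet: 0.00322581 ms.
Queuing delay = 3.60 ms.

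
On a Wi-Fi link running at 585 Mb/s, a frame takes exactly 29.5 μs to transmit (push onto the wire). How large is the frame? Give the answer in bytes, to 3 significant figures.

L = R × t_tx = 585000000 b/s × 2.95e-05 s = 17257.5 bits.
In bytes: 17257.5 / 8 = 2160 bytes.

2160 bytes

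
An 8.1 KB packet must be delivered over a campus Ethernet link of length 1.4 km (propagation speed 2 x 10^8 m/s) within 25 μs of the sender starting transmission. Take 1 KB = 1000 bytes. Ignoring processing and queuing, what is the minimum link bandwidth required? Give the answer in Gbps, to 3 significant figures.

L = 64800 bits.
Propagation delay = 1400 / 200000000 = 7 μs.
Transmission budget = 25 − 7 = 18 μs.
R ≥ L / t_tx = 64800 bits / 1.8e-05 s = 3.60 Gbps.

3.60 Gbps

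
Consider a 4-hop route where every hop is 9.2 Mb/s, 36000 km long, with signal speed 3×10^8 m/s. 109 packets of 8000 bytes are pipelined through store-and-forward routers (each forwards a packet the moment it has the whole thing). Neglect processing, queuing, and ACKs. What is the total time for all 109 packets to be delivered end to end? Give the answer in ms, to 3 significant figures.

Per-hop transmission t_tx = L/R = 64000/9200000 = 6.95652 ms.
Per-hop propagation t_prop = 36000000/300000000 = 120 ms.
Pipeline fill: first packet needs 4·t_tx to clear all hops; remaining 108 packets each add one t_tx.
Total = (4+109-1)·t_tx + 4·t_prop = 112·6.95652 + 4·120 = 1260 ms.

1260 ms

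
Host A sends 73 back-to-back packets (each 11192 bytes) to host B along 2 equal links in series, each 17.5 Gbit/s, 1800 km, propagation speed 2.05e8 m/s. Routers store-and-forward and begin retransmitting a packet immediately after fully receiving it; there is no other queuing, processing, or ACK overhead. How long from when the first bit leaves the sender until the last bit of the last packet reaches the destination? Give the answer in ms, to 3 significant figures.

Per-hop transmission t_tx = L/R = 89536/17500000000 = 0.00511634 ms.
Per-hop propagation t_prop = 1800000/2.05e+08 = 8.78049 ms.
Pipeline fill: first packet needs 2·t_tx to clear all hops; remaining 72 packets each add one t_tx.
Total = (2+73-1)·t_tx + 2·t_prop = 74·0.00511634 + 2·8.78049 = 17.9 ms.

17.9 ms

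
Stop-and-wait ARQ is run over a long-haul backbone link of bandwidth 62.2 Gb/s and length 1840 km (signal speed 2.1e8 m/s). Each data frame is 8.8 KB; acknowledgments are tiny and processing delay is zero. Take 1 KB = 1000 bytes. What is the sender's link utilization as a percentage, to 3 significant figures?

0.00646 %

t_tx = L/R = 70400/62200000000 = 1.13183e-06 s.
t_prop = 1840000/210000000 = 0.0087619 s; RTT = 0.0175238 s.
Cycle = t_tx + RTT = 0.0175249 s.
Utilization = t_tx / cycle = 1.13183e-06/0.0175249 = 0.00646 %.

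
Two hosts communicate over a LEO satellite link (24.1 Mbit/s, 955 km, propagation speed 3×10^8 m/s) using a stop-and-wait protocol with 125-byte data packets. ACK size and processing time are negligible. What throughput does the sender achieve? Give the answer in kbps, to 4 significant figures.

t_tx = L/R = 1000/24100000 = 4.14938e-05 s.
t_prop = 955000/300000000 = 0.00318333 s; RTT = 0.00636667 s.
Cycle = t_tx + RTT = 0.00640816 s.
Throughput = L / cycle = 1000 / 0.00640816 = 156.1 kbps.

156.1 kbps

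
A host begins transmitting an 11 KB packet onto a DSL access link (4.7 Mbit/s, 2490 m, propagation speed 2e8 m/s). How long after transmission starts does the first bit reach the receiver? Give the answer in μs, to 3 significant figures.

First bit experiences only propagation delay: d/s = 2490/200000000 = 12.5 μs.

12.5 μs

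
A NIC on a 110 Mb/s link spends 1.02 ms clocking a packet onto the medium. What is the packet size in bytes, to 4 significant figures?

14030 bytes

L = R × t_tx = 110000000 b/s × 0.00102 s = 112200 bits.
In bytes: 112200 / 8 = 14030 bytes.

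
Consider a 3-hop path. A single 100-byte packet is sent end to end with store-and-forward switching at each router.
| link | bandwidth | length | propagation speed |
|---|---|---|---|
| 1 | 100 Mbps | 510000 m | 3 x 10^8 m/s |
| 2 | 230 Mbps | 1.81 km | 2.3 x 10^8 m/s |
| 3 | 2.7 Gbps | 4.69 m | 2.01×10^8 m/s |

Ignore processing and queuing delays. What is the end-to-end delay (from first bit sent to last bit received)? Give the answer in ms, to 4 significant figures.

L = 100 × 8 = 800 bits.
Transmission delays (L/R per hop): 0.008, 0.00347826, 0.000296296 ms; sum = 0.0117746 ms.
Propagation delays (d/s per hop): 1.7, 0.00786957, 2.33333e-05 ms; sum = 1.70789 ms.
End-to-end = 1.720 ms.

1.720 ms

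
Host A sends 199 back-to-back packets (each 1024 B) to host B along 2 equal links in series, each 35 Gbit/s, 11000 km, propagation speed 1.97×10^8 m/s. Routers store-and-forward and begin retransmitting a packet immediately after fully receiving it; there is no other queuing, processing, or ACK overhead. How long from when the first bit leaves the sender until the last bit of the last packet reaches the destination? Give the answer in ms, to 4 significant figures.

111.7 ms

Per-hop transmission t_tx = L/R = 8192/35000000000 = 0.000234057 ms.
Per-hop propagation t_prop = 11000000/197000000 = 55.8376 ms.
Pipeline fill: first packet needs 2·t_tx to clear all hops; remaining 198 packets each add one t_tx.
Total = (2+199-1)·t_tx + 2·t_prop = 200·0.000234057 + 2·55.8376 = 111.7 ms.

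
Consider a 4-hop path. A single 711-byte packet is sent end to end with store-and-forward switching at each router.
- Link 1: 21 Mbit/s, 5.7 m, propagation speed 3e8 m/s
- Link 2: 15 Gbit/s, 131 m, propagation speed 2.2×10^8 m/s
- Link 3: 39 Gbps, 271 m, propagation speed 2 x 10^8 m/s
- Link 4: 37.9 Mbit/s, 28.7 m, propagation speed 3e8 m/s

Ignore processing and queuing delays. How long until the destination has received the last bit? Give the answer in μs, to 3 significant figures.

L = 711 × 8 = 5688 bits.
Transmission delays (L/R per hop): 270.857, 0.3792, 0.145846, 150.079 μs; sum = 421.461 μs.
Propagation delays (d/s per hop): 0.019, 0.595455, 1.355, 0.0956667 μs; sum = 2.06512 μs.
End-to-end = 424 μs.

424 μs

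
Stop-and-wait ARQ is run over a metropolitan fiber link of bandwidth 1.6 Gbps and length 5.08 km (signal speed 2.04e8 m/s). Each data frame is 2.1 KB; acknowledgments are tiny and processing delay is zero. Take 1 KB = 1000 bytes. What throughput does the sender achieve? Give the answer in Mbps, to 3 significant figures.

t_tx = L/R = 16800/1600000000 = 1.05e-05 s.
t_prop = 5080/204000000 = 2.4902e-05 s; RTT = 4.98039e-05 s.
Cycle = t_tx + RTT = 6.03039e-05 s.
Throughput = L / cycle = 16800 / 6.03039e-05 = 279 Mbps.

279 Mbps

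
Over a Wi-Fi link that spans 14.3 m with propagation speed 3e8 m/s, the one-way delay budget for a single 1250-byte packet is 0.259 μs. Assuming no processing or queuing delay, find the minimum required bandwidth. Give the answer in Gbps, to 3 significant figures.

47.3 Gbps

L = 10000 bits.
Propagation delay = 14.3 / 300000000 = 0.0476667 μs.
Transmission budget = 0.259 − 0.0476667 = 0.211333 μs.
R ≥ L / t_tx = 10000 bits / 2.11333e-07 s = 47.3 Gbps.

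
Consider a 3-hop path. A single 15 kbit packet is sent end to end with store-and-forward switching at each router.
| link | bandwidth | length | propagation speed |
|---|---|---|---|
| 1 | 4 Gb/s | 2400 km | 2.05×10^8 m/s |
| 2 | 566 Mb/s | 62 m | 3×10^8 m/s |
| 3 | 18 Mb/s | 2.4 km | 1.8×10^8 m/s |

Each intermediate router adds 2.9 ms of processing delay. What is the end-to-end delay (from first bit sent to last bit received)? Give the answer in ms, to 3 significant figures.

L = 15000 bits.
Transmission delays (L/R per hop): 0.00375, 0.0265018, 0.833333 ms; sum = 0.863585 ms.
Propagation delays (d/s per hop): 11.7073, 0.000206667, 0.0133333 ms; sum = 11.7209 ms.
Processing at 2 router(s): 2 × 2.9 ms = 5.8 ms.
End-to-end = 18.4 ms.

18.4 ms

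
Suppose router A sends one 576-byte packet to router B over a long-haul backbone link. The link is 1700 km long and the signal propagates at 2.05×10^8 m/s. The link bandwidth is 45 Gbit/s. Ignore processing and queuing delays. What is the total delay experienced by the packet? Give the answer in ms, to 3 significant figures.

L = 576 × 8 = 4608 bits.
Transmission delay = L/R = 4608 / 45000000000 = 0.0001024 ms.
Propagation delay = d/s = 1700000 m / 2.05e+08 m/s = 8.29268 ms.
Total = 8.29 ms.

8.29 ms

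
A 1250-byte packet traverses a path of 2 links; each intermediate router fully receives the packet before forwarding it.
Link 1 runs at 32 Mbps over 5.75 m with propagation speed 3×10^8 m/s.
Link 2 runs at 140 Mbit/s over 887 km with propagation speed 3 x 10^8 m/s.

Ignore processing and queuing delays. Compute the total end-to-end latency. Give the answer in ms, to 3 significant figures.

L = 1250 × 8 = 10000 bits.
Transmission delays (L/R per hop): 0.3125, 0.0714286 ms; sum = 0.383929 ms.
Propagation delays (d/s per hop): 1.91667e-05, 2.95667 ms; sum = 2.95669 ms.
End-to-end = 3.34 ms.

3.34 ms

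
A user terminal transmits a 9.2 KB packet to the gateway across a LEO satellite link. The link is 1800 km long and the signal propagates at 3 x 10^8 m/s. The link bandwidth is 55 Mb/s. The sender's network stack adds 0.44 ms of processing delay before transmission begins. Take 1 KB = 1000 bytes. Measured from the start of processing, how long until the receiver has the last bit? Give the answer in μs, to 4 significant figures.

7778 μs

L = 73600 bits.
Transmission delay = L/R = 73600 / 55000000 = 1338.18 μs.
Propagation delay = d/s = 1800000 m / 300000000 m/s = 6000 μs.
Plus processing delay 0.44 ms = 440 μs.
Total = 7778 μs.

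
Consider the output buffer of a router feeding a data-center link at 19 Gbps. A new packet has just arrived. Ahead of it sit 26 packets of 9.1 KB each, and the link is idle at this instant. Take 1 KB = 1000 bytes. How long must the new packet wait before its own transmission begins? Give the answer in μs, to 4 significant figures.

99.62 μs

Each queued packet: L/R = 72800/19000000000 = 3.83158 μs.
26 queued → 99.6211 μs.
Queuing delay = 99.62 μs.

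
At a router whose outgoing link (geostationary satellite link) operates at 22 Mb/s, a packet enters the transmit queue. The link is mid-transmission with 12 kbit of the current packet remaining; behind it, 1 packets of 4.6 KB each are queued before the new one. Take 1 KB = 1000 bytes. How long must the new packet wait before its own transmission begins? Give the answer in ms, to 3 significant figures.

2.22 ms

Each queued packet: L/R = 36800/22000000 = 1.67273 ms.
1 queued → 1.67273 ms.
Plus remaining 12000 bits of current packet: 0.545455 ms.
Queuing delay = 2.22 ms.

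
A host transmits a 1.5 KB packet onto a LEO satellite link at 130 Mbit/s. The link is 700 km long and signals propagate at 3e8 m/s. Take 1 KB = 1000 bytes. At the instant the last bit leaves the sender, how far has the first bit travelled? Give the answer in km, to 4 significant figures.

27.69 km

t_tx = L/R = 12000/130000000 = 9.23077e-05 s.
Distance = s × t_tx = 300000000 × 9.23077e-05 = 27.69 km.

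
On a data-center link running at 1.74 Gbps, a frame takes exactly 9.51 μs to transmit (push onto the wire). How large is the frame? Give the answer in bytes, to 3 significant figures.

2070 bytes

L = R × t_tx = 1740000000 b/s × 9.51e-06 s = 16547.4 bits.
In bytes: 16547.4 / 8 = 2070 bytes.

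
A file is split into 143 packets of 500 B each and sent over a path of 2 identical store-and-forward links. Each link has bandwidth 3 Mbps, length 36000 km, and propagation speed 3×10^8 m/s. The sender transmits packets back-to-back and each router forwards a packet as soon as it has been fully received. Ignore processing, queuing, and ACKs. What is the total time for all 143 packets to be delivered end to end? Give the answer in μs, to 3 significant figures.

432000 μs

Per-hop transmission t_tx = L/R = 4000/3000000 = 1333.33 μs.
Per-hop propagation t_prop = 36000000/300000000 = 120000 μs.
Pipeline fill: first packet needs 2·t_tx to clear all hops; remaining 142 packets each add one t_tx.
Total = (2+143-1)·t_tx + 2·t_prop = 144·1333.33 + 2·120000 = 432000 μs.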